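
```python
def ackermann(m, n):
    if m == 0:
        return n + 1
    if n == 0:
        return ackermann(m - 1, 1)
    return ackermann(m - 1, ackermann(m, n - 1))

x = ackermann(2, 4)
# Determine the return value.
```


ackermann(2, 4)
= ackermann(1, ackermann(2, 3))
First compute ackermann(2, 3) = 9
= ackermann(1, 9)
= 11


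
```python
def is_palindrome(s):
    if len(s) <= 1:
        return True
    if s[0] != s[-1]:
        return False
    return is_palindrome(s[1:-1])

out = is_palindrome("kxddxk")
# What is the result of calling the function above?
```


is_palindrome("kxddxk")
"kxddxk": s[0]='k' == s[-1]='k' -> is_palindrome("xddx")
"xddx": s[0]='x' == s[-1]='x' -> is_palindrome("dd")
"dd": s[0]='d' == s[-1]='d' -> is_palindrome("")
"": len <= 1 -> True
= True


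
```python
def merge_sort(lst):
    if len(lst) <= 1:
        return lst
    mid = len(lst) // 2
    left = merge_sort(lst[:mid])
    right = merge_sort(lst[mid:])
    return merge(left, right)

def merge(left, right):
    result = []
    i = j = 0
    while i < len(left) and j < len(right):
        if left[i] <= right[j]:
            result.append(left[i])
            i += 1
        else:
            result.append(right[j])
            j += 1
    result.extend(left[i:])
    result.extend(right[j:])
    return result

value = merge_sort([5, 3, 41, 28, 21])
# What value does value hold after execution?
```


merge_sort([5, 3, 41, 28, 21])
Split into [5, 3] and [41, 28, 21]
Left sorted: [3, 5]
Right sorted: [21, 28, 41]
Merge [3, 5] and [21, 28, 41]
= [3, 5, 21, 28, 41]


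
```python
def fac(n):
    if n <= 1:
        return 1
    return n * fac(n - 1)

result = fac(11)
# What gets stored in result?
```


fac(11)
= 11 * fac(10)
= 11 * 10 * fac(9)
= 11 * 10 * 9 * fac(8)
= 11 * 10 * 9 * 8 * fac(7)
= 11 * 10 * 9 * 8 * 7 * fac(6)
= 11 * 10 * 9 * 8 * 7 * 6 * fac(5)
= 11 * 10 * 9 * 8 * 7 * 6 * 5 * fac(4)
= 11 * 10 * 9 * 8 * 7 * 6 * 5 * 4 * fac(3)
= 11 * 10 * 9 * 8 * 7 * 6 * 5 * 4 * 3 * fac(2)
= 11 * 10 * 9 * 8 * 7 * 6 * 5 * 4 * 3 * 2 * fac(1)
= 11 * 10 * 9 * 8 * 7 * 6 * 5 * 4 * 3 * 2 * 1
= 39916800


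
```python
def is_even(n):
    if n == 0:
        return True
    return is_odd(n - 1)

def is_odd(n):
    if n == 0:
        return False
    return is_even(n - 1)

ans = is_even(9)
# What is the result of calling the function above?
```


is_even(9)
= is_odd(8)
= is_even(7)
= is_odd(6)
= is_even(5)
= is_odd(4)
= is_even(3)
= is_odd(2)
= is_even(1)
= is_odd(0)
n == 0: return False
= False


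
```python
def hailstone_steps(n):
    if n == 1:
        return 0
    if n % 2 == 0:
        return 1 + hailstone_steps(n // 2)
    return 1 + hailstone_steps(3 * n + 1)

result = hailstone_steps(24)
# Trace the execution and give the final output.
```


hailstone_steps(24)
24 is even -> hailstone_steps(12)
12 is even -> hailstone_steps(6)
6 is even -> hailstone_steps(3)
3 is odd -> 3*3+1 = 10 -> hailstone_steps(10)
10 is even -> hailstone_steps(5)
5 is odd -> 3*5+1 = 16 -> hailstone_steps(16)
16 is even -> hailstone_steps(8)
8 is even -> hailstone_steps(4)
4 is even -> hailstone_steps(2)
2 is even -> hailstone_steps(1)
Reached 1 after 10 steps
= 10


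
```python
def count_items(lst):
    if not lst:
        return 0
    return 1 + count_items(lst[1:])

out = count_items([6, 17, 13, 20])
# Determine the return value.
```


count_items([6, 17, 13, 20])
= 1 + count_items([17, 13, 20])
= 1 + 1 + count_items([13, 20])
= 1 + 1 + 1 + count_items([20])
= 1 + 1 + 1 + 1 + count_items([])
= 1 + 1 + 1 + 1 + 0
= 4


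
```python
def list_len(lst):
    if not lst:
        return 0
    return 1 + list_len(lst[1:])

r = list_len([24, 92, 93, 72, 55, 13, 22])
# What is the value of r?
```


list_len([24, 92, 93, 72, 55, 13, 22])
= 1 + list_len([92, 93, 72, 55, 13, 22])
= 1 + 1 + list_len([93, 72, 55, 13, 22])
= 1 + 1 + 1 + list_len([72, 55, 13, 22])
= 1 + 1 + 1 + 1 + list_len([55, 13, 22])
= 1 + 1 + 1 + 1 + 1 + list_len([13, 22])
= 1 + 1 + 1 + 1 + 1 + 1 + list_len([22])
= 1 + 1 + 1 + 1 + 1 + 1 + 1 + list_len([])
= 1 + 1 + 1 + 1 + 1 + 1 + 1 + 0
= 7


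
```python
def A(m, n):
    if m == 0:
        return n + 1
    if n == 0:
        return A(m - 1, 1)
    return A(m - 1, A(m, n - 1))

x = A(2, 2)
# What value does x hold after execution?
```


A(2, 2)
= A(1, A(2, 1))
First compute A(2, 1) = 5
= A(1, 5)
= 7


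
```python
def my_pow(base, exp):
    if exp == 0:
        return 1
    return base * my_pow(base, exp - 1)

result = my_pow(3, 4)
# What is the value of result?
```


my_pow(3, 4)
= 3 * my_pow(3, 3)
= 3 * 3 * my_pow(3, 2)
= 3 * 3 * 3 * my_pow(3, 1)
= 3 * 3 * 3 * 3 * my_pow(3, 0)
= 3 * 3 * 3 * 3 * 1
= 81


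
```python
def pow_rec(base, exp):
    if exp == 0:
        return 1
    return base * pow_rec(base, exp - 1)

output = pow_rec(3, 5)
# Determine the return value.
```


pow_rec(3, 5)
= 3 * pow_rec(3, 4)
= 3 * 3 * pow_rec(3, 3)
= 3 * 3 * 3 * pow_rec(3, 2)
= 3 * 3 * 3 * 3 * pow_rec(3, 1)
= 3 * 3 * 3 * 3 * 3 * pow_rec(3, 0)
= 3 * 3 * 3 * 3 * 3 * 1
= 243


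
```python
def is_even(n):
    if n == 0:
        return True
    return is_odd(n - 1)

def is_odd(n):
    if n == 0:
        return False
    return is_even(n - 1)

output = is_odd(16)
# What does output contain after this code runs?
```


is_odd(16)
= is_even(15)
= is_odd(14)
= is_even(13)
= is_odd(12)
= is_even(11)
= is_odd(10)
= is_even(9)
= is_odd(8)
= is_even(7)
= is_odd(6)
= is_even(5)
= is_odd(4)
= is_even(3)
= is_odd(2)
= is_even(1)
= is_odd(0)
n == 0: return False
= False


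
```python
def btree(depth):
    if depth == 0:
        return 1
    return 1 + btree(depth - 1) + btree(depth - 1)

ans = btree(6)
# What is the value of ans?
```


btree(6)
= 1 + btree(5) + btree(5)
= 1 + 2 * btree(5)
btree(k) = 2^(k+1) - 1
btree(0) = 1
btree(1) = 3
btree(2) = 7
btree(3) = 15
btree(4) = 31
btree(6) = 2^7 - 1 = 127


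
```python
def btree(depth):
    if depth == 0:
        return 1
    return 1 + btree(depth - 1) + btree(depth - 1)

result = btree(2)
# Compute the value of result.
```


btree(2)
= 1 + btree(1) + btree(1)
= 1 + 2 * btree(1)
btree(k) = 2^(k+1) - 1
btree(0) = 1
btree(1) = 3
btree(2) = 7
btree(2) = 2^3 - 1 = 7


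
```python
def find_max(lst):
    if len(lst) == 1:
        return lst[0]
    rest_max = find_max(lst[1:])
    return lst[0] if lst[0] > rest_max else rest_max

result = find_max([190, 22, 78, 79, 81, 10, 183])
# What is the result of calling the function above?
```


find_max([190, 22, 78, 79, 81, 10, 183])
= compare 190 with find_max([22, 78, 79, 81, 10, 183])
= compare 22 with find_max([78, 79, 81, 10, 183])
= compare 78 with find_max([79, 81, 10, 183])
= compare 79 with find_max([81, 10, 183])
= compare 81 with find_max([10, 183])
= compare 10 with find_max([183])
Base: find_max([183]) = 183
compare 10 with 183: max = 183
compare 81 with 183: max = 183
compare 79 with 183: max = 183
compare 78 with 183: max = 183
compare 22 with 183: max = 183
compare 190 with 183: max = 190
= 190


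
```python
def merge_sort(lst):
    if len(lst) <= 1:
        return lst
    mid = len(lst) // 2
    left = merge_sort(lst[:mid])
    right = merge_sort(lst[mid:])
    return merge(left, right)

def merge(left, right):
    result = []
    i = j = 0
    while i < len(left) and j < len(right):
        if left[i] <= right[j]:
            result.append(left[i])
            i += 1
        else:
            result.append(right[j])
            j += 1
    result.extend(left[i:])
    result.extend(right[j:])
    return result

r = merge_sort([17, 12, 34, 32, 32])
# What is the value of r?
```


merge_sort([17, 12, 34, 32, 32])
Split into [17, 12] and [34, 32, 32]
Left sorted: [12, 17]
Right sorted: [32, 32, 34]
Merge [12, 17] and [32, 32, 34]
= [12, 17, 32, 32, 34]


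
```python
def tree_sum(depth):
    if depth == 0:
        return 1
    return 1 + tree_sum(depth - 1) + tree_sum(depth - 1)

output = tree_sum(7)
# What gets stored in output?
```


tree_sum(7)
= 1 + tree_sum(6) + tree_sum(6)
= 1 + 2 * tree_sum(6)
tree_sum(k) = 2^(k+1) - 1
tree_sum(0) = 1
tree_sum(1) = 3
tree_sum(2) = 7
tree_sum(3) = 15
tree_sum(4) = 31
tree_sum(7) = 2^8 - 1 = 255


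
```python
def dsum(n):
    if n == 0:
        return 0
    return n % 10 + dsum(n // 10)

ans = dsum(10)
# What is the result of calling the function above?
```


dsum(10)
= 0 + dsum(1)
= 0 + 1 + dsum(0)
= 0 + 1 + 0
= 1


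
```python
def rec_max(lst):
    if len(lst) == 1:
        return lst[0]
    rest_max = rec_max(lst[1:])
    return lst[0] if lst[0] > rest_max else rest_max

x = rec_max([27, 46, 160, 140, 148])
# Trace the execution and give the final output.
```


rec_max([27, 46, 160, 140, 148])
= compare 27 with rec_max([46, 160, 140, 148])
= compare 46 with rec_max([160, 140, 148])
= compare 160 with rec_max([140, 148])
= compare 140 with rec_max([148])
Base: rec_max([148]) = 148
compare 140 with 148: max = 148
compare 160 with 148: max = 160
compare 46 with 160: max = 160
compare 27 with 160: max = 160
= 160


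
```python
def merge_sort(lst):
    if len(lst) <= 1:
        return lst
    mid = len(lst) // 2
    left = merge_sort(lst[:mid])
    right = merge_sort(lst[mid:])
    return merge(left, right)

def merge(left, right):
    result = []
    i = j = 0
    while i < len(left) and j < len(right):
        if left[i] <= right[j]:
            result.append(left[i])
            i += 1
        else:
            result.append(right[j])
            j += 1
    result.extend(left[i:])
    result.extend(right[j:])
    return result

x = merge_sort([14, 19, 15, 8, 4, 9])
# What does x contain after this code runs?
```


merge_sort([14, 19, 15, 8, 4, 9])
Split into [14, 19, 15] and [8, 4, 9]
Left sorted: [14, 15, 19]
Right sorted: [4, 8, 9]
Merge [14, 15, 19] and [4, 8, 9]
= [4, 8, 9, 14, 15, 19]


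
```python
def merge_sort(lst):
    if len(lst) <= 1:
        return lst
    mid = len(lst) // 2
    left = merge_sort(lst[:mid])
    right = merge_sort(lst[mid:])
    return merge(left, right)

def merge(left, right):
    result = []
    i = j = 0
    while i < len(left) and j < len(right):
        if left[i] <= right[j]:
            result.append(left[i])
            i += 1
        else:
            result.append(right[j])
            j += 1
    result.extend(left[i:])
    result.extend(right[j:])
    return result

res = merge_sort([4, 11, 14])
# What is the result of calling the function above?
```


merge_sort([4, 11, 14])
Split into [4] and [11, 14]
Left sorted: [4]
Right sorted: [11, 14]
Merge [4] and [11, 14]
= [4, 11, 14]


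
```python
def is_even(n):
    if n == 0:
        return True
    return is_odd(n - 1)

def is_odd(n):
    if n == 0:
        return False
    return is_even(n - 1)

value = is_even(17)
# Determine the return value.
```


is_even(17)
= is_odd(16)
= is_even(15)
= is_odd(14)
= is_even(13)
= is_odd(12)
= is_even(11)
= is_odd(10)
= is_even(9)
= is_odd(8)
= is_even(7)
= is_odd(6)
= is_even(5)
= is_odd(4)
= is_even(3)
= is_odd(2)
= is_even(1)
= is_odd(0)
n == 0: return False
= False


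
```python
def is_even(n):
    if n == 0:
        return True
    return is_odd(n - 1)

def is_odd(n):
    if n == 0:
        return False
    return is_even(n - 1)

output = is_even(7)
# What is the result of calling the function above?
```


is_even(7)
= is_odd(6)
= is_even(5)
= is_odd(4)
= is_even(3)
= is_odd(2)
= is_even(1)
= is_odd(0)
n == 0: return False
= False


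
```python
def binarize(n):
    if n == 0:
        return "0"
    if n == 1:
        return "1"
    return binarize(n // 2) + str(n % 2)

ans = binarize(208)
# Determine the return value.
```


binarize(208)
= binarize(104) + "0"
= binarize(52) + "0" + "0"
= binarize(26) + "0" + "0" + "0"
= binarize(13) + "0" + "0" + "0" + "0"
= binarize(6) + "1" + "0" + "0" + "0" + "0"
= binarize(3) + "0" + "1" + "0" + "0" + "0" + "0"
= binarize(1) + "1" + "0" + "1" + "0" + "0" + "0" + "0"
= "1" + "1" + "0" + "1" + "0" + "0" + "0" + "0"
= "11010000"


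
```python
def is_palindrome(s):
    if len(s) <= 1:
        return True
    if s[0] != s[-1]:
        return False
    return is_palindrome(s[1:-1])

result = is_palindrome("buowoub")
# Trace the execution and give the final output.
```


is_palindrome("buowoub")
"buowoub": s[0]='b' == s[-1]='b' -> is_palindrome("uowou")
"uowou": s[0]='u' == s[-1]='u' -> is_palindrome("owo")
"owo": s[0]='o' == s[-1]='o' -> is_palindrome("w")
"w": len <= 1 -> True
= True


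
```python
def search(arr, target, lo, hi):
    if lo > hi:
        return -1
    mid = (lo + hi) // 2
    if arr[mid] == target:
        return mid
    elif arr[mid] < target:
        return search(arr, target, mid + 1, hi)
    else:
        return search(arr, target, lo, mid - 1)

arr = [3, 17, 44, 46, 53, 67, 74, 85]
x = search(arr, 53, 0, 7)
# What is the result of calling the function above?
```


search(arr, 53, 0, 7)
lo=0, hi=7, mid=3, arr[mid]=46
46 < 53, search right half
lo=4, hi=7, mid=5, arr[mid]=67
67 > 53, search left half
lo=4, hi=4, mid=4, arr[mid]=53
arr[4] == 53, found at index 4
= 4


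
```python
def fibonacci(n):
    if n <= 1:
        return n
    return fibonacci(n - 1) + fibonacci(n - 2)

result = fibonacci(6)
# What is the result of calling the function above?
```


fibonacci(6)
= fibonacci(5) + fibonacci(4)
= (fibonacci(4) + fibonacci(3)) + fibonacci(4)
Computing bottom-up: fibonacci(0)=0, fibonacci(1)=1, fibonacci(2)=1, fibonacci(3)=2, fibonacci(4)=3, fibonacci(5)=5, fibonacci(6)=8
= 8


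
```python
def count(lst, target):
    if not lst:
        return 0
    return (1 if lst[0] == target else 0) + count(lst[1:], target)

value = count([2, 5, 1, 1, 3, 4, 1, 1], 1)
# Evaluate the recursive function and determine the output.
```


count([2, 5, 1, 1, 3, 4, 1, 1], 1)
lst[0]=2 != 1: 0 + count([5, 1, 1, 3, 4, 1, 1], 1)
lst[0]=5 != 1: 0 + count([1, 1, 3, 4, 1, 1], 1)
lst[0]=1 == 1: 1 + count([1, 3, 4, 1, 1], 1)
lst[0]=1 == 1: 1 + count([3, 4, 1, 1], 1)
lst[0]=3 != 1: 0 + count([4, 1, 1], 1)
lst[0]=4 != 1: 0 + count([1, 1], 1)
lst[0]=1 == 1: 1 + count([1], 1)
lst[0]=1 == 1: 1 + count([], 1)
= 4


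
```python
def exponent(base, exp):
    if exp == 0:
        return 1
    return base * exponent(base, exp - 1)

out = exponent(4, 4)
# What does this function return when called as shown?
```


exponent(4, 4)
= 4 * exponent(4, 3)
= 4 * 4 * exponent(4, 2)
= 4 * 4 * 4 * exponent(4, 1)
= 4 * 4 * 4 * 4 * exponent(4, 0)
= 4 * 4 * 4 * 4 * 1
= 256


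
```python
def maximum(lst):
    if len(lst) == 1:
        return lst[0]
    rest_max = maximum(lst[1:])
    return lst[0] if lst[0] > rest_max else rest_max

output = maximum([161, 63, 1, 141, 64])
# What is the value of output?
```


maximum([161, 63, 1, 141, 64])
= compare 161 with maximum([63, 1, 141, 64])
= compare 63 with maximum([1, 141, 64])
= compare 1 with maximum([141, 64])
= compare 141 with maximum([64])
Base: maximum([64]) = 64
compare 141 with 64: max = 141
compare 1 with 141: max = 141
compare 63 with 141: max = 141
compare 161 with 141: max = 161
= 161


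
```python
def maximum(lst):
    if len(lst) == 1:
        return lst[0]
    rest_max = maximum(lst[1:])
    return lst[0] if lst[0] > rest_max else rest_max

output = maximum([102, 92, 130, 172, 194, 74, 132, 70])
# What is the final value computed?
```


maximum([102, 92, 130, 172, 194, 74, 132, 70])
= compare 102 with maximum([92, 130, 172, 194, 74, 132, 70])
= compare 92 with maximum([130, 172, 194, 74, 132, 70])
= compare 130 with maximum([172, 194, 74, 132, 70])
= compare 172 with maximum([194, 74, 132, 70])
= compare 194 with maximum([74, 132, 70])
= compare 74 with maximum([132, 70])
= compare 132 with maximum([70])
Base: maximum([70]) = 70
compare 132 with 70: max = 132
compare 74 with 132: max = 132
compare 194 with 132: max = 194
compare 172 with 194: max = 194
compare 130 with 194: max = 194
compare 92 with 194: max = 194
compare 102 with 194: max = 194
= 194


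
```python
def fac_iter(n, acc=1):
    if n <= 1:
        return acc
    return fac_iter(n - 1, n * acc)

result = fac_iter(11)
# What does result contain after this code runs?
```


fac_iter(11, 1)
= fac_iter(10, 11 * 1) = fac_iter(10, 11)
= fac_iter(9, 10 * 11) = fac_iter(9, 110)
= fac_iter(8, 9 * 110) = fac_iter(8, 990)
= fac_iter(7, 8 * 990) = fac_iter(7, 7920)
= fac_iter(6, 7 * 7920) = fac_iter(6, 55440)
= fac_iter(5, 6 * 55440) = fac_iter(5, 332640)
= fac_iter(4, 5 * 332640) = fac_iter(4, 1663200)
= fac_iter(3, 4 * 1663200) = fac_iter(3, 6652800)
= fac_iter(2, 3 * 6652800) = fac_iter(2, 19958400)
= fac_iter(1, 2 * 19958400) = fac_iter(1, 39916800)
n <= 1, return acc = 39916800


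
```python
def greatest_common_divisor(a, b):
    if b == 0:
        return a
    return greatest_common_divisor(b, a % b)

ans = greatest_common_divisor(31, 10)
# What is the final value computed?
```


greatest_common_divisor(31, 10)
= greatest_common_divisor(10, 31 % 10) = greatest_common_divisor(10, 1)
= greatest_common_divisor(1, 10 % 1) = greatest_common_divisor(1, 0)
b == 0, return a = 1


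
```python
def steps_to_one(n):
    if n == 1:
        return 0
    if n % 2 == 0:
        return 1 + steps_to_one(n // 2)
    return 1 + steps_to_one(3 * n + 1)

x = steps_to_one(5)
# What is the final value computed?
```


steps_to_one(5)
5 is odd -> 3*5+1 = 16 -> steps_to_one(16)
16 is even -> steps_to_one(8)
8 is even -> steps_to_one(4)
4 is even -> steps_to_one(2)
2 is even -> steps_to_one(1)
Reached 1 after 5 steps
= 5


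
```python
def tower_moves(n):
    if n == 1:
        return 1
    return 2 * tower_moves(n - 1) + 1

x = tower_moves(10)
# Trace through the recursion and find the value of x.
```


tower_moves(10)
= 2 * tower_moves(9) + 1
= 2 * (2 * tower_moves(8) + 1) + 1
= 2 * (2 * (2 * tower_moves(7) + 1) + 1) + 1
= 2 * (2 * (2 * (2 * tower_moves(6) + 1) + 1) + 1) + 1
= 2 * (2 * (2 * (2 * (2 * tower_moves(5) + 1) + 1) + 1) + 1) + 1
= 2 * (2 * (2 * (2 * (2 * (2 * tower_moves(4) + 1) + 1) + 1) + 1) + 1) + 1
= 2 * (2 * (2 * (2 * (2 * (2 * (2 * tower_moves(3) + 1) + 1) + 1) + 1) + 1) + 1) + 1
= 2 * (2 * (2 * (2 * (2 * (2 * (2 * (2 * tower_moves(2) + 1) + 1) + 1) + 1) + 1) + 1) + 1) + 1
= 2 * (2 * (2 * (2 * (2 * (2 * (2 * (2 * (2 * tower_moves(1) + 1) + 1) + 1) + 1) + 1) + 1) + 1) + 1) + 1
Now compute bottom-up:
tower_moves(1) = 1
tower_moves(2) = 2 * 1 + 1 = 3
tower_moves(3) = 2 * 3 + 1 = 7
tower_moves(4) = 2 * 7 + 1 = 15
tower_moves(5) = 2 * 15 + 1 = 31
tower_moves(6) = 2 * 31 + 1 = 63
tower_moves(7) = 2 * 63 + 1 = 127
tower_moves(8) = 2 * 127 + 1 = 255
tower_moves(9) = 2 * 255 + 1 = 511
tower_moves(10) = 2 * 511 + 1 = 1023
= 1023


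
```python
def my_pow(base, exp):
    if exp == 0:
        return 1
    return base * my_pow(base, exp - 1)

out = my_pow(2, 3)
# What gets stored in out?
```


my_pow(2, 3)
= 2 * my_pow(2, 2)
= 2 * 2 * my_pow(2, 1)
= 2 * 2 * 2 * my_pow(2, 0)
= 2 * 2 * 2 * 1
= 8


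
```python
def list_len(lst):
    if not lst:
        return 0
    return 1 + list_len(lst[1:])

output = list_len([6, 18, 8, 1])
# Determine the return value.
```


list_len([6, 18, 8, 1])
= 1 + list_len([18, 8, 1])
= 1 + 1 + list_len([8, 1])
= 1 + 1 + 1 + list_len([1])
= 1 + 1 + 1 + 1 + list_len([])
= 1 + 1 + 1 + 1 + 0
= 4


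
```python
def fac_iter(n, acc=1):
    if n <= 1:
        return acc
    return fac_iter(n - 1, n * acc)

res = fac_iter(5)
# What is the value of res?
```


fac_iter(5, 1)
= fac_iter(4, 5 * 1) = fac_iter(4, 5)
= fac_iter(3, 4 * 5) = fac_iter(3, 20)
= fac_iter(2, 3 * 20) = fac_iter(2, 60)
= fac_iter(1, 2 * 60) = fac_iter(1, 120)
n <= 1, return acc = 120


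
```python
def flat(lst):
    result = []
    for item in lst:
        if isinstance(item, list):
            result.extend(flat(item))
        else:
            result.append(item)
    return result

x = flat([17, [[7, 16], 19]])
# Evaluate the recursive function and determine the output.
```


flat([17, [[7, 16], 19]])
Processing each element:
  17 is not a list -> append 17
  [[7, 16], 19] is a list -> flat recursively -> [7, 16, 19]
= [17, 7, 16, 19]


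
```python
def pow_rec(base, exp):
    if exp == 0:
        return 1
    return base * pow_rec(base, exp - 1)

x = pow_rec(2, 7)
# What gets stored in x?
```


pow_rec(2, 7)
= 2 * pow_rec(2, 6)
= 2 * 2 * pow_rec(2, 5)
= 2 * 2 * 2 * pow_rec(2, 4)
= 2 * 2 * 2 * 2 * pow_rec(2, 3)
= 2 * 2 * 2 * 2 * 2 * pow_rec(2, 2)
= 2 * 2 * 2 * 2 * 2 * 2 * pow_rec(2, 1)
= 2 * 2 * 2 * 2 * 2 * 2 * 2 * pow_rec(2, 0)
= 2 * 2 * 2 * 2 * 2 * 2 * 2 * 1
= 128


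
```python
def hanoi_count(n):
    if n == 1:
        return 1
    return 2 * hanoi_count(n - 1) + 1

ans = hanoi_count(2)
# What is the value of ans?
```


hanoi_count(2)
= 2 * hanoi_count(1) + 1
Now compute bottom-up:
hanoi_count(1) = 1
hanoi_count(2) = 2 * 1 + 1 = 3
= 3


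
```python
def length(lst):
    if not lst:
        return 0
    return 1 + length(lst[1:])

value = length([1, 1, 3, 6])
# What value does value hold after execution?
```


length([1, 1, 3, 6])
= 1 + length([1, 3, 6])
= 1 + 1 + length([3, 6])
= 1 + 1 + 1 + length([6])
= 1 + 1 + 1 + 1 + length([])
= 1 + 1 + 1 + 1 + 0
= 4


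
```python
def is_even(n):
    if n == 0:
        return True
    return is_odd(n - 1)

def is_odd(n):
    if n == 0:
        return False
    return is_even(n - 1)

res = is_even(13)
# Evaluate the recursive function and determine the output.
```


is_even(13)
= is_odd(12)
= is_even(11)
= is_odd(10)
= is_even(9)
= is_odd(8)
= is_even(7)
= is_odd(6)
= is_even(5)
= is_odd(4)
= is_even(3)
= is_odd(2)
= is_even(1)
= is_odd(0)
n == 0: return False
= False


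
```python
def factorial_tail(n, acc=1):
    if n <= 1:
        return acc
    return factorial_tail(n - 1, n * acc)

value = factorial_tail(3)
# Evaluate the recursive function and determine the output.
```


factorial_tail(3, 1)
= factorial_tail(2, 3 * 1) = factorial_tail(2, 3)
= factorial_tail(1, 2 * 3) = factorial_tail(1, 6)
n <= 1, return acc = 6


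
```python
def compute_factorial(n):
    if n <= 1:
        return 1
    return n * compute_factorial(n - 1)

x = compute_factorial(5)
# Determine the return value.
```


compute_factorial(5)
= 5 * compute_factorial(4)
= 5 * 4 * compute_factorial(3)
= 5 * 4 * 3 * compute_factorial(2)
= 5 * 4 * 3 * 2 * compute_factorial(1)
= 5 * 4 * 3 * 2 * 1
= 120


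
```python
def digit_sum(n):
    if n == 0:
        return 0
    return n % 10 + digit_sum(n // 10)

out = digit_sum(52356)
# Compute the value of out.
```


digit_sum(52356)
= 6 + digit_sum(5235)
= 6 + 5 + digit_sum(523)
= 6 + 5 + 3 + digit_sum(52)
= 6 + 5 + 3 + 2 + digit_sum(5)
= 6 + 5 + 3 + 2 + 5 + digit_sum(0)
= 6 + 5 + 3 + 2 + 5 + 0
= 21


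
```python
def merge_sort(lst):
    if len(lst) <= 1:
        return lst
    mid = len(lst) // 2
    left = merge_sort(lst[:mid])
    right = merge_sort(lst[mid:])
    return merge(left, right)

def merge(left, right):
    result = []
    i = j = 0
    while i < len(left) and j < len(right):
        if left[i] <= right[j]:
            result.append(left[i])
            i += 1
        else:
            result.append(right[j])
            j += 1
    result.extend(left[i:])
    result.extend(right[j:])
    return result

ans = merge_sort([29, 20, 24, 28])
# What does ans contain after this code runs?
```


merge_sort([29, 20, 24, 28])
Split into [29, 20] and [24, 28]
Left sorted: [20, 29]
Right sorted: [24, 28]
Merge [20, 29] and [24, 28]
= [20, 24, 28, 29]


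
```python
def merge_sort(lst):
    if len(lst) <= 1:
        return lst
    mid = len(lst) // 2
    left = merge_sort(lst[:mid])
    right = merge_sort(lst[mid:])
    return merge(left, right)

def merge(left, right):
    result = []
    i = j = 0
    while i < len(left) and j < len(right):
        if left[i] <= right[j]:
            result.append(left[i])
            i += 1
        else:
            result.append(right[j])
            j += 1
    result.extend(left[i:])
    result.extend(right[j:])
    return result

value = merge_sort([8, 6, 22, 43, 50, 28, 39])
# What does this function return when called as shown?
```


merge_sort([8, 6, 22, 43, 50, 28, 39])
Split into [8, 6, 22] and [43, 50, 28, 39]
Left sorted: [6, 8, 22]
Right sorted: [28, 39, 43, 50]
Merge [6, 8, 22] and [28, 39, 43, 50]
= [6, 8, 22, 28, 39, 43, 50]


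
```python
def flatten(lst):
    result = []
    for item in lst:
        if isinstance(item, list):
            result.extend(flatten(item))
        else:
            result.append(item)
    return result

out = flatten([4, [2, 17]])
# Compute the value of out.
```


flatten([4, [2, 17]])
Processing each element:
  4 is not a list -> append 4
  [2, 17] is a list -> flatten recursively -> [2, 17]
= [4, 2, 17]


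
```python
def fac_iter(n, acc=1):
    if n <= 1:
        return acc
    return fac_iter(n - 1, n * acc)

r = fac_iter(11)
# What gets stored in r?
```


fac_iter(11, 1)
= fac_iter(10, 11 * 1) = fac_iter(10, 11)
= fac_iter(9, 10 * 11) = fac_iter(9, 110)
= fac_iter(8, 9 * 110) = fac_iter(8, 990)
= fac_iter(7, 8 * 990) = fac_iter(7, 7920)
= fac_iter(6, 7 * 7920) = fac_iter(6, 55440)
= fac_iter(5, 6 * 55440) = fac_iter(5, 332640)
= fac_iter(4, 5 * 332640) = fac_iter(4, 1663200)
= fac_iter(3, 4 * 1663200) = fac_iter(3, 6652800)
= fac_iter(2, 3 * 6652800) = fac_iter(2, 19958400)
= fac_iter(1, 2 * 19958400) = fac_iter(1, 39916800)
n <= 1, return acc = 39916800


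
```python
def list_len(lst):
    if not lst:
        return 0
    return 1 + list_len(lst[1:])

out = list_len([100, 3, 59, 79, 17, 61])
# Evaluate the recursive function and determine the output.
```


list_len([100, 3, 59, 79, 17, 61])
= 1 + list_len([3, 59, 79, 17, 61])
= 1 + 1 + list_len([59, 79, 17, 61])
= 1 + 1 + 1 + list_len([79, 17, 61])
= 1 + 1 + 1 + 1 + list_len([17, 61])
= 1 + 1 + 1 + 1 + 1 + list_len([61])
= 1 + 1 + 1 + 1 + 1 + 1 + list_len([])
= 1 + 1 + 1 + 1 + 1 + 1 + 0
= 6


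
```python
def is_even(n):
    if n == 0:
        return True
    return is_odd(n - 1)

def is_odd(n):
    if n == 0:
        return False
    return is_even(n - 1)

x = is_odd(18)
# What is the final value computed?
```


is_odd(18)
= is_even(17)
= is_odd(16)
= is_even(15)
= is_odd(14)
= is_even(13)
= is_odd(12)
= is_even(11)
= is_odd(10)
= is_even(9)
= is_odd(8)
= is_even(7)
= is_odd(6)
= is_even(5)
= is_odd(4)
= is_even(3)
= is_odd(2)
= is_even(1)
= is_odd(0)
n == 0: return False
= False


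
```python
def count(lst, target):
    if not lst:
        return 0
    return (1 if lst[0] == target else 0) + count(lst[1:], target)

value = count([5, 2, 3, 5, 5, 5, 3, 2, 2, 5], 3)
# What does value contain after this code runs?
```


count([5, 2, 3, 5, 5, 5, 3, 2, 2, 5], 3)
lst[0]=5 != 3: 0 + count([2, 3, 5, 5, 5, 3, 2, 2, 5], 3)
lst[0]=2 != 3: 0 + count([3, 5, 5, 5, 3, 2, 2, 5], 3)
lst[0]=3 == 3: 1 + count([5, 5, 5, 3, 2, 2, 5], 3)
lst[0]=5 != 3: 0 + count([5, 5, 3, 2, 2, 5], 3)
lst[0]=5 != 3: 0 + count([5, 3, 2, 2, 5], 3)
lst[0]=5 != 3: 0 + count([3, 2, 2, 5], 3)
lst[0]=3 == 3: 1 + count([2, 2, 5], 3)
lst[0]=2 != 3: 0 + count([2, 5], 3)
lst[0]=2 != 3: 0 + count([5], 3)
lst[0]=5 != 3: 0 + count([], 3)
= 2


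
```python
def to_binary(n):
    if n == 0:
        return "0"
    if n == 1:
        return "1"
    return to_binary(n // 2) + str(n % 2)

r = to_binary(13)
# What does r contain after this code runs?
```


to_binary(13)
= to_binary(6) + "1"
= to_binary(3) + "0" + "1"
= to_binary(1) + "1" + "0" + "1"
= "1" + "1" + "0" + "1"
= "1101"


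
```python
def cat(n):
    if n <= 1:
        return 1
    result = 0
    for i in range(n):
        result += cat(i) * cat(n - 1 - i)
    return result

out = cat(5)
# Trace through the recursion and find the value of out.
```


cat(5)
= sum of cat(i) * cat(5-1-i) for i in 0..4
First compute sub-values bottom-up:
  cat(0) = 1, cat(1) = 1
  cat(2) = 1*1 + 1*1 = 2
  cat(3) = 1*2 + 1*1 + 2*1 = 5
  cat(4) = 1*5 + 1*2 + 2*1 + 5*1 = 14
Now cat(5):
  cat(0)*cat(4) = 1*14 = 14
  cat(1)*cat(3) = 1*5 = 5
  cat(2)*cat(2) = 2*2 = 4
  cat(3)*cat(1) = 5*1 = 5
  cat(4)*cat(0) = 14*1 = 14
= 14 + 5 + 4 + 5 + 14
= 42


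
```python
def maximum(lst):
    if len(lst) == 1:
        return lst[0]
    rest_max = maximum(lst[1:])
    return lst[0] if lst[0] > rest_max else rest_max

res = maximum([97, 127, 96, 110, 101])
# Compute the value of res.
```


maximum([97, 127, 96, 110, 101])
= compare 97 with maximum([127, 96, 110, 101])
= compare 127 with maximum([96, 110, 101])
= compare 96 with maximum([110, 101])
= compare 110 with maximum([101])
Base: maximum([101]) = 101
compare 110 with 101: max = 110
compare 96 with 110: max = 110
compare 127 with 110: max = 127
compare 97 with 127: max = 127
= 127


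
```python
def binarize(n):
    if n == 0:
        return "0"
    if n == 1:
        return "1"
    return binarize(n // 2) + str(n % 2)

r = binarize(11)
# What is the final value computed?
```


binarize(11)
= binarize(5) + "1"
= binarize(2) + "1" + "1"
= binarize(1) + "0" + "1" + "1"
= "1" + "0" + "1" + "1"
= "1011"


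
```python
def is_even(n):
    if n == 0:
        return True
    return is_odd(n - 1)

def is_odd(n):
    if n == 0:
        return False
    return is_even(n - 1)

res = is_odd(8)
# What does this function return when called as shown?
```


is_odd(8)
= is_even(7)
= is_odd(6)
= is_even(5)
= is_odd(4)
= is_even(3)
= is_odd(2)
= is_even(1)
= is_odd(0)
n == 0: return False
= False


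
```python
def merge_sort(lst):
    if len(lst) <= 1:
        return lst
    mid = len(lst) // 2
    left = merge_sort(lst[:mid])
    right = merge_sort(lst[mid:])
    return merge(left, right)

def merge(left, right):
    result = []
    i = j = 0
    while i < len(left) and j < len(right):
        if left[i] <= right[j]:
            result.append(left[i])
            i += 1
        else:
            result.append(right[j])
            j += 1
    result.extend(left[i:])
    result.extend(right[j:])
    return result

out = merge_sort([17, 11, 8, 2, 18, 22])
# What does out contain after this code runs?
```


merge_sort([17, 11, 8, 2, 18, 22])
Split into [17, 11, 8] and [2, 18, 22]
Left sorted: [8, 11, 17]
Right sorted: [2, 18, 22]
Merge [8, 11, 17] and [2, 18, 22]
= [2, 8, 11, 17, 18, 22]


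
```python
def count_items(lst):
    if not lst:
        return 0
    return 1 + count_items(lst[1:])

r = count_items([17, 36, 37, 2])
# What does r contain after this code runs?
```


count_items([17, 36, 37, 2])
= 1 + count_items([36, 37, 2])
= 1 + 1 + count_items([37, 2])
= 1 + 1 + 1 + count_items([2])
= 1 + 1 + 1 + 1 + count_items([])
= 1 + 1 + 1 + 1 + 0
= 4


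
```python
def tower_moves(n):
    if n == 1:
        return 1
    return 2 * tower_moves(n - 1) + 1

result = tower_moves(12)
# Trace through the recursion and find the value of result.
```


tower_moves(12)
= 2 * tower_moves(11) + 1
= 2 * (2 * tower_moves(10) + 1) + 1
= 2 * (2 * (2 * tower_moves(9) + 1) + 1) + 1
= 2 * (2 * (2 * (2 * tower_moves(8) + 1) + 1) + 1) + 1
= 2 * (2 * (2 * (2 * (2 * tower_moves(7) + 1) + 1) + 1) + 1) + 1
= 2 * (2 * (2 * (2 * (2 * (2 * tower_moves(6) + 1) + 1) + 1) + 1) + 1) + 1
= 2 * (2 * (2 * (2 * (2 * (2 * (2 * tower_moves(5) + 1) + 1) + 1) + 1) + 1) + 1) + 1
= 2 * (2 * (2 * (2 * (2 * (2 * (2 * (2 * tower_moves(4) + 1) + 1) + 1) + 1) + 1) + 1) + 1) + 1
= 2 * (2 * (2 * (2 * (2 * (2 * (2 * (2 * (2 * tower_moves(3) + 1) + 1) + 1) + 1) + 1) + 1) + 1) + 1) + 1
= 2 * (2 * (2 * (2 * (2 * (2 * (2 * (2 * (2 * (2 * tower_moves(2) + 1) + 1) + 1) + 1) + 1) + 1) + 1) + 1) + 1) + 1
= 2 * (2 * (2 * (2 * (2 * (2 * (2 * (2 * (2 * (2 * (2 * tower_moves(1) + 1) + 1) + 1) + 1) + 1) + 1) + 1) + 1) + 1) + 1) + 1
Now compute bottom-up:
tower_moves(1) = 1
tower_moves(2) = 2 * 1 + 1 = 3
tower_moves(3) = 2 * 3 + 1 = 7
tower_moves(4) = 2 * 7 + 1 = 15
tower_moves(5) = 2 * 15 + 1 = 31
tower_moves(6) = 2 * 31 + 1 = 63
tower_moves(7) = 2 * 63 + 1 = 127
tower_moves(8) = 2 * 127 + 1 = 255
tower_moves(9) = 2 * 255 + 1 = 511
tower_moves(10) = 2 * 511 + 1 = 1023
tower_moves(11) = 2 * 1023 + 1 = 2047
tower_moves(12) = 2 * 2047 + 1 = 4095
= 4095


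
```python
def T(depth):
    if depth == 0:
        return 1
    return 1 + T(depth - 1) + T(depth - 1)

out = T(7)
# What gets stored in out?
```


T(7)
= 1 + T(6) + T(6)
= 1 + 2 * T(6)
T(k) = 2^(k+1) - 1
T(0) = 1
T(1) = 3
T(2) = 7
T(3) = 15
T(4) = 31
T(7) = 2^8 - 1 = 255


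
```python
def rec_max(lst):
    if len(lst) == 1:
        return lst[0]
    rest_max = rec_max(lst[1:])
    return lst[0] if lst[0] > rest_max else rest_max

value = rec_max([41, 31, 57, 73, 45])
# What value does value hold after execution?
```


rec_max([41, 31, 57, 73, 45])
= compare 41 with rec_max([31, 57, 73, 45])
= compare 31 with rec_max([57, 73, 45])
= compare 57 with rec_max([73, 45])
= compare 73 with rec_max([45])
Base: rec_max([45]) = 45
compare 73 with 45: max = 73
compare 57 with 73: max = 73
compare 31 with 73: max = 73
compare 41 with 73: max = 73
= 73


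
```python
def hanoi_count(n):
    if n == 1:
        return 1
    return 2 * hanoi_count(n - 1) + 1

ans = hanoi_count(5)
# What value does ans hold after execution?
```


hanoi_count(5)
= 2 * hanoi_count(4) + 1
= 2 * (2 * hanoi_count(3) + 1) + 1
= 2 * (2 * (2 * hanoi_count(2) + 1) + 1) + 1
= 2 * (2 * (2 * (2 * hanoi_count(1) + 1) + 1) + 1) + 1
Now compute bottom-up:
hanoi_count(1) = 1
hanoi_count(2) = 2 * 1 + 1 = 3
hanoi_count(3) = 2 * 3 + 1 = 7
hanoi_count(4) = 2 * 7 + 1 = 15
hanoi_count(5) = 2 * 15 + 1 = 31
= 31


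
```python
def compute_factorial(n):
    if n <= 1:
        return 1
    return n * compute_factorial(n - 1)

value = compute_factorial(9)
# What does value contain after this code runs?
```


compute_factorial(9)
= 9 * compute_factorial(8)
= 9 * 8 * compute_factorial(7)
= 9 * 8 * 7 * compute_factorial(6)
= 9 * 8 * 7 * 6 * compute_factorial(5)
= 9 * 8 * 7 * 6 * 5 * compute_factorial(4)
= 9 * 8 * 7 * 6 * 5 * 4 * compute_factorial(3)
= 9 * 8 * 7 * 6 * 5 * 4 * 3 * compute_factorial(2)
= 9 * 8 * 7 * 6 * 5 * 4 * 3 * 2 * compute_factorial(1)
= 9 * 8 * 7 * 6 * 5 * 4 * 3 * 2 * 1
= 362880


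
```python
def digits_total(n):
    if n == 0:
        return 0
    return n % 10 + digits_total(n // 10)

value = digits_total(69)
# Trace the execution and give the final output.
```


digits_total(69)
= 9 + digits_total(6)
= 9 + 6 + digits_total(0)
= 9 + 6 + 0
= 15


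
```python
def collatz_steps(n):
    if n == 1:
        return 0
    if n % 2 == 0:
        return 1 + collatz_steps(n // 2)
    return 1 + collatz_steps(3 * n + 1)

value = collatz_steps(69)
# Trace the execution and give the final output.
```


collatz_steps(69)
69 is odd -> 3*69+1 = 208 -> collatz_steps(208)
208 is even -> collatz_steps(104)
104 is even -> collatz_steps(52)
52 is even -> collatz_steps(26)
26 is even -> collatz_steps(13)
13 is odd -> 3*13+1 = 40 -> collatz_steps(40)
40 is even -> collatz_steps(20)
20 is even -> collatz_steps(10)
10 is even -> collatz_steps(5)
5 is odd -> 3*5+1 = 16 -> collatz_steps(16)
16 is even -> collatz_steps(8)
8 is even -> collatz_steps(4)
4 is even -> collatz_steps(2)
2 is even -> collatz_steps(1)
Reached 1 after 14 steps
= 14


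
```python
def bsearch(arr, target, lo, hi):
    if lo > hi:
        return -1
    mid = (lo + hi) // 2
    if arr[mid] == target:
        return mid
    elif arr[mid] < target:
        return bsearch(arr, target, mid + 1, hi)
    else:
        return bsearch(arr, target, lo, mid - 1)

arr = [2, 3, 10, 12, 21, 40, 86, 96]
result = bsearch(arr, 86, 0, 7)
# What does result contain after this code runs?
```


bsearch(arr, 86, 0, 7)
lo=0, hi=7, mid=3, arr[mid]=12
12 < 86, search right half
lo=4, hi=7, mid=5, arr[mid]=40
40 < 86, search right half
lo=6, hi=7, mid=6, arr[mid]=86
arr[6] == 86, found at index 6
= 6


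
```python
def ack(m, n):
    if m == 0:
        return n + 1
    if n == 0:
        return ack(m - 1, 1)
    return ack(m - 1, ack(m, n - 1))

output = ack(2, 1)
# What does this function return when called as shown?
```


ack(2, 1)
= ack(1, ack(2, 0))
First compute ack(2, 0) = 3
= ack(1, 3)
= 5


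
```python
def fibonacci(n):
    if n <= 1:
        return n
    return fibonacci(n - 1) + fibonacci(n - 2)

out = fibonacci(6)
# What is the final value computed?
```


fibonacci(6)
= fibonacci(5) + fibonacci(4)
= (fibonacci(4) + fibonacci(3)) + fibonacci(4)
Computing bottom-up: fibonacci(0)=0, fibonacci(1)=1, fibonacci(2)=1, fibonacci(3)=2, fibonacci(4)=3, fibonacci(5)=5, fibonacci(6)=8
= 8


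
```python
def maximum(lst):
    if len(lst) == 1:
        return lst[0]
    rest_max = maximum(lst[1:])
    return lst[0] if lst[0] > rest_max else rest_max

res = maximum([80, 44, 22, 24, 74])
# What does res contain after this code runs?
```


maximum([80, 44, 22, 24, 74])
= compare 80 with maximum([44, 22, 24, 74])
= compare 44 with maximum([22, 24, 74])
= compare 22 with maximum([24, 74])
= compare 24 with maximum([74])
Base: maximum([74]) = 74
compare 24 with 74: max = 74
compare 22 with 74: max = 74
compare 44 with 74: max = 74
compare 80 with 74: max = 80
= 80


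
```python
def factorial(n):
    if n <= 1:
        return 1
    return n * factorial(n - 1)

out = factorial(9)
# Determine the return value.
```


factorial(9)
= 9 * factorial(8)
= 9 * 8 * factorial(7)
= 9 * 8 * 7 * factorial(6)
= 9 * 8 * 7 * 6 * factorial(5)
= 9 * 8 * 7 * 6 * 5 * factorial(4)
= 9 * 8 * 7 * 6 * 5 * 4 * factorial(3)
= 9 * 8 * 7 * 6 * 5 * 4 * 3 * factorial(2)
= 9 * 8 * 7 * 6 * 5 * 4 * 3 * 2 * factorial(1)
= 9 * 8 * 7 * 6 * 5 * 4 * 3 * 2 * 1
= 362880


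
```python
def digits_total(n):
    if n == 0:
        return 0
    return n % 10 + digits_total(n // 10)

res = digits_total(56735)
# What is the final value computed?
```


digits_total(56735)
= 5 + digits_total(5673)
= 5 + 3 + digits_total(567)
= 5 + 3 + 7 + digits_total(56)
= 5 + 3 + 7 + 6 + digits_total(5)
= 5 + 3 + 7 + 6 + 5 + digits_total(0)
= 5 + 3 + 7 + 6 + 5 + 0
= 26


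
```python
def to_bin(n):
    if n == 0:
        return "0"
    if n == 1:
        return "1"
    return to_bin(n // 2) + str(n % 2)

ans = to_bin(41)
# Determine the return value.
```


to_bin(41)
= to_bin(20) + "1"
= to_bin(10) + "0" + "1"
= to_bin(5) + "0" + "0" + "1"
= to_bin(2) + "1" + "0" + "0" + "1"
= to_bin(1) + "0" + "1" + "0" + "0" + "1"
= "1" + "0" + "1" + "0" + "0" + "1"
= "101001"


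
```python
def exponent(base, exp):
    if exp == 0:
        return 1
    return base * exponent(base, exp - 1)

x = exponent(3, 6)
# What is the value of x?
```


exponent(3, 6)
= 3 * exponent(3, 5)
= 3 * 3 * exponent(3, 4)
= 3 * 3 * 3 * exponent(3, 3)
= 3 * 3 * 3 * 3 * exponent(3, 2)
= 3 * 3 * 3 * 3 * 3 * exponent(3, 1)
= 3 * 3 * 3 * 3 * 3 * 3 * exponent(3, 0)
= 3 * 3 * 3 * 3 * 3 * 3 * 1
= 729


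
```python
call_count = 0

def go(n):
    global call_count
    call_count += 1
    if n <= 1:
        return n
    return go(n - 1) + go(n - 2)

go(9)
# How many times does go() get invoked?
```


go(9) calls go(8) and go(7); each non-base call branches into two more.
Let C(k) = total number of calls made by go(k), including the call to go(k) itself.
Base cases: C(0) = 1, C(1) = 1
Recurrence: C(k) = 1 + C(k-1) + C(k-2)
  C(2) = 1 + C(1) + C(0) = 1 + 1 + 1 = 3
  C(3) = 1 + C(2) + C(1) = 1 + 3 + 1 = 5
  C(4) = 1 + C(3) + C(2) = 1 + 5 + 3 = 9
  C(5) = 1 + C(4) + C(3) = 1 + 9 + 5 = 15
  C(6) = 1 + C(5) + C(4) = 1 + 15 + 9 = 25
  C(7) = 1 + C(6) + C(5) = 1 + 25 + 15 = 41
  C(8) = 1 + C(7) + C(6) = 1 + 41 + 25 = 67
  C(9) = 1 + C(8) + C(7) = 1 + 67 + 41 = 109
Total calls = C(9) = 109


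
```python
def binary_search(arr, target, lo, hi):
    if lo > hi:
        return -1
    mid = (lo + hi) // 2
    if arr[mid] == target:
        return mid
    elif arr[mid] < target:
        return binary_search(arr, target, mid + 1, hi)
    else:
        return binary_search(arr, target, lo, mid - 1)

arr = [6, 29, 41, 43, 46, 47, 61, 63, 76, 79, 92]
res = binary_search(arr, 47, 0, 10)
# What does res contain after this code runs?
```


binary_search(arr, 47, 0, 10)
lo=0, hi=10, mid=5, arr[mid]=47
arr[5] == 47, found at index 5
= 5


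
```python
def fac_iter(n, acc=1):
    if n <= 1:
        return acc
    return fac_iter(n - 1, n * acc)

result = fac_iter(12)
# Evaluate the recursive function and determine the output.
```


fac_iter(12, 1)
= fac_iter(11, 12 * 1) = fac_iter(11, 12)
= fac_iter(10, 11 * 12) = fac_iter(10, 132)
= fac_iter(9, 10 * 132) = fac_iter(9, 1320)
= fac_iter(8, 9 * 1320) = fac_iter(8, 11880)
= fac_iter(7, 8 * 11880) = fac_iter(7, 95040)
= fac_iter(6, 7 * 95040) = fac_iter(6, 665280)
= fac_iter(5, 6 * 665280) = fac_iter(5, 3991680)
= fac_iter(4, 5 * 3991680) = fac_iter(4, 19958400)
= fac_iter(3, 4 * 19958400) = fac_iter(3, 79833600)
= fac_iter(2, 3 * 79833600) = fac_iter(2, 239500800)
= fac_iter(1, 2 * 239500800) = fac_iter(1, 479001600)
n <= 1, return acc = 479001600
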